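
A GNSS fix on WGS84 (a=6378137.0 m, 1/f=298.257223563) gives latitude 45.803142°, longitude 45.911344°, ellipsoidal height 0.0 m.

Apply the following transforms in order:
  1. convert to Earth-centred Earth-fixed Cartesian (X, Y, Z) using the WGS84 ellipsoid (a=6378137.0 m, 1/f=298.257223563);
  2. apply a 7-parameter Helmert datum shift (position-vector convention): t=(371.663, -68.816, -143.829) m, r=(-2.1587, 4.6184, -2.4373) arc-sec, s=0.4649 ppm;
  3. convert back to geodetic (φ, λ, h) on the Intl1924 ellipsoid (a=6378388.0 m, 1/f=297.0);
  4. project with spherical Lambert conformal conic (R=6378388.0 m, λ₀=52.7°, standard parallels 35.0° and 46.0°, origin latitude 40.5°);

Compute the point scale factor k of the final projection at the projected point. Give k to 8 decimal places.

start: φ=45.803142°, λ=45.911344°, h=0.000 m
→ ECEF (a=6378137.000, f=1/298.257223563): X=3098985.6238, Y=3199172.2792, Z=4550020.9566
→ Helmert 7p (PV): X=3099498.4080, Y=3199115.9508, Z=4549776.3731
→ geod (Bowring, a=6378388.000): φ=45.80038924°, λ=45.90610230°, h=-158.9295 m
→ into lcc (λ₀=52.7°): φ=45.80038924°, λ−λ₀=-6.79389770°
scale k = 0.99966125

0.99966125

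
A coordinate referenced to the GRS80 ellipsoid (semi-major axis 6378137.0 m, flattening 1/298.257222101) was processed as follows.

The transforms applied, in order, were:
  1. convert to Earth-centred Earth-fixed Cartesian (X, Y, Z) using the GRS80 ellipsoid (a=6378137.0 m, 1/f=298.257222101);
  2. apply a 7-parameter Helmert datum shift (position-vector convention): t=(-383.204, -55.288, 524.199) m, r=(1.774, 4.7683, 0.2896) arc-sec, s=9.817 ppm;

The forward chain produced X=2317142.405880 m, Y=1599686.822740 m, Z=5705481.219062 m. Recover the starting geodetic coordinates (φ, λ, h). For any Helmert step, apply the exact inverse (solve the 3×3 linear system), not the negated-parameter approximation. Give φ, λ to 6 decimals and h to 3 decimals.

φ=63.881652°, λ=34.618817°, h=1137.750 m

start: X=2317142.4059, Y=1599686.8227, Z=5705481.2191 m
→ Helmert⁻¹: X=2317373.2218, Y=1599772.2185, Z=5704940.8276
→ geod (Bowring, a=6378137.000): φ=63.88165200°, λ=34.61881700°, h=1137.7500 m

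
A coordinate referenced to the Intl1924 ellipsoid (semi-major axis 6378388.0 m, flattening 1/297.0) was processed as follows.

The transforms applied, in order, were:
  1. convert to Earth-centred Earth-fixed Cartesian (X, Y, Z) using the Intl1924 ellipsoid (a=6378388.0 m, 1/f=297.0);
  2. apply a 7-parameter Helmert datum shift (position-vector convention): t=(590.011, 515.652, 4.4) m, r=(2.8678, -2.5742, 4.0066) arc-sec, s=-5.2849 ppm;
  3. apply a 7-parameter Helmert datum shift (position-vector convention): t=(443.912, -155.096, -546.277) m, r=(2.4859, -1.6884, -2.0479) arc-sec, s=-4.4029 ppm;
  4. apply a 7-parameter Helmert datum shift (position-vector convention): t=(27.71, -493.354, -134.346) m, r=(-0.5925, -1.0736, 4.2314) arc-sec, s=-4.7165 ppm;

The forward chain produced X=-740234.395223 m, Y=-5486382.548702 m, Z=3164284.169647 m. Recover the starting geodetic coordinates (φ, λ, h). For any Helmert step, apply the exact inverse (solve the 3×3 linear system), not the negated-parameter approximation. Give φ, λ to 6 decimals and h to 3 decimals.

start: X=-740234.3952, Y=-5486382.5487, Z=3164284.1696 m
→ Helmert⁻¹: X=-740361.6662, Y=-5485908.9708, Z=3164421.5359
→ Helmert⁻¹: X=-740728.4668, Y=-5485747.2373, Z=3165053.9254
→ Helmert⁻¹: X=-741389.4619, Y=-5486233.4760, Z=3165151.7828
→ geod (Bowring, a=6378388.000): φ=29.92458200°, λ=-97.69611900°, h=3959.8710 m

φ=29.924582°, λ=-97.696119°, h=3959.871 m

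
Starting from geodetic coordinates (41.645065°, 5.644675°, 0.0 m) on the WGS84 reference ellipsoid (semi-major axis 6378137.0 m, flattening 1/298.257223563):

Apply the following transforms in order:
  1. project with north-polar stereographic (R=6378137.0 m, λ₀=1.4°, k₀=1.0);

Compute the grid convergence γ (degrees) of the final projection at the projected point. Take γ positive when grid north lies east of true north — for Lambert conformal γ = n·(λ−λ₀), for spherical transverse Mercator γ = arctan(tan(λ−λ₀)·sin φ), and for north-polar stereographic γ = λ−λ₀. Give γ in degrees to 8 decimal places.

start: φ=41.645065°, λ=5.644675°, h=0.000 m
→ into stereo (λ₀=1.4°): φ=41.64506500°, λ−λ₀=4.24467500°
convergence γ = 4.24467500°

4.24467500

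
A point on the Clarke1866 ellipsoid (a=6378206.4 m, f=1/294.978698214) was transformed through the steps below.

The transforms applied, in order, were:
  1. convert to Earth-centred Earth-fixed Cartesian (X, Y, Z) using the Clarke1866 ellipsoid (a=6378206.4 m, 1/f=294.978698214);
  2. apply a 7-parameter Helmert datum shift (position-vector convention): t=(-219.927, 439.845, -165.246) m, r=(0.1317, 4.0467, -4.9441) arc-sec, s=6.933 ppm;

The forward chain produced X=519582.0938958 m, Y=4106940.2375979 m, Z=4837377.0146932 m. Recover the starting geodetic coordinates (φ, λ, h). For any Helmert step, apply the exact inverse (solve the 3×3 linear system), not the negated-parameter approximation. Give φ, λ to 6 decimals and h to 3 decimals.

φ=49.640078°, λ=82.788532°, h=997.640 m

start: X=519582.0939, Y=4106940.2376, Z=4837377.0147 m
→ Helmert⁻¹: X=519605.0790, Y=4106487.4659, Z=4837516.2944
→ geod (Bowring, a=6378206.400): φ=49.64007800°, λ=82.78853200°, h=997.6400 m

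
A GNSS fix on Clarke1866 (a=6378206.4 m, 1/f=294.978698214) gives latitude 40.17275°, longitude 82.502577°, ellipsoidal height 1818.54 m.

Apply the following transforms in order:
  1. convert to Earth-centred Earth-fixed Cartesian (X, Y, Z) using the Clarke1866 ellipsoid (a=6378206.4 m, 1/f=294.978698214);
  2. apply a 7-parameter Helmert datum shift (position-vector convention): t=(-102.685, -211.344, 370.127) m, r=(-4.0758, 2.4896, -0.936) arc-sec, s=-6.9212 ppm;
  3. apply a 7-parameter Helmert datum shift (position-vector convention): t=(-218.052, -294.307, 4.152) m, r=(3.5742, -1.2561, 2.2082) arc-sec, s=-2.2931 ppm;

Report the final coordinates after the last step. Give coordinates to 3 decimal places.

start: φ=40.172750°, λ=82.502577°, h=1818.540 m
→ ECEF (a=6378206.400, f=1/294.978698214): X=636994.7448, Y=4840137.6643, Z=4093635.9014
→ Helmert 7p (PV): X=636959.0242, Y=4839970.8200, Z=4093874.3665
→ Helmert 7p (PV): X=636662.7661, Y=4839601.2942, Z=4093956.8776

X=636662.766 m, Y=4839601.294 m, Z=4093956.878 m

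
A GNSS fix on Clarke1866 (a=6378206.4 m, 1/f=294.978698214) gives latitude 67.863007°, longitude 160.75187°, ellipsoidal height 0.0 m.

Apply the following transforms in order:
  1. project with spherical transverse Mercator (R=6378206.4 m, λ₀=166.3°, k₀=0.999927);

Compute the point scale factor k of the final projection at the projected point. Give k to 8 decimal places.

start: φ=67.863007°, λ=160.751870°, h=0.000 m
→ into tm (λ₀=166.3°): φ=67.86300700°, λ−λ₀=-5.54813000°
scale k = 1.00059125

1.00059125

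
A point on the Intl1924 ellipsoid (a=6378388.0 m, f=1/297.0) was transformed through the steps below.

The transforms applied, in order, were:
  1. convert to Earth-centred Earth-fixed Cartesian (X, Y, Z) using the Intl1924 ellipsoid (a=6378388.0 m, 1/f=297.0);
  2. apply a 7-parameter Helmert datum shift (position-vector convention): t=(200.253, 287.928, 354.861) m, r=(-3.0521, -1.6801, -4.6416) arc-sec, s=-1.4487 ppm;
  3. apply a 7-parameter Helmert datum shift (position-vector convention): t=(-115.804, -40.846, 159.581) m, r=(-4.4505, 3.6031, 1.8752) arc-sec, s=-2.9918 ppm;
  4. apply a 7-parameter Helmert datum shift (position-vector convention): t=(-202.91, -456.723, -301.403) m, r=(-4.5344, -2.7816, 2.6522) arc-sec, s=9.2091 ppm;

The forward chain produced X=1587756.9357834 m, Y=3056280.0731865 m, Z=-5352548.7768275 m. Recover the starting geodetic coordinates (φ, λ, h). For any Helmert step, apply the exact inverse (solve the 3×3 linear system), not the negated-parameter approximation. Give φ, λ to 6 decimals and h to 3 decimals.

start: X=1587756.9358, Y=3056280.0732, Z=-5352548.7768 m
→ Helmert⁻¹: X=1587912.3505, Y=3056805.8874, Z=-5352152.2999
→ Helmert⁻¹: X=1588154.1916, Y=3056956.9238, Z=-5352234.1927
→ Helmert⁻¹: X=1587843.8533, Y=3056788.3573, Z=-5352564.5103
→ geod (Bowring, a=6378388.000): φ=-57.41266700°, λ=62.55045100°, h=1972.2910 m

φ=-57.412667°, λ=62.550451°, h=1972.291 m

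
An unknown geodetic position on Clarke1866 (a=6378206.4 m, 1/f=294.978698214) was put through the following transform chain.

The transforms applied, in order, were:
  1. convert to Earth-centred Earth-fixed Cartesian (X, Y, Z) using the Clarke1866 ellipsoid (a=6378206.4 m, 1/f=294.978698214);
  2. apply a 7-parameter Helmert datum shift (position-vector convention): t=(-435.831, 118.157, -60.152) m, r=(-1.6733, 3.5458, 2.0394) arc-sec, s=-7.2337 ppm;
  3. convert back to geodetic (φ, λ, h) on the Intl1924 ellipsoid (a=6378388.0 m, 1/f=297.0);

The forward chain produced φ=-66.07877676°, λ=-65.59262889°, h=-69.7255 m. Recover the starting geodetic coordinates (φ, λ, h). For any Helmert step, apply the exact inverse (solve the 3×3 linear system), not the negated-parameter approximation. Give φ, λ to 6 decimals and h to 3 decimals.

start: φ=-66.078777°, λ=-65.592629°, h=-69.725 m
→ ECEF (a=6378388.000, f=1/297.0): X=1071721.8883, Y=-2361790.0901, Z=-5807583.3406
→ Helmert⁻¹: X=1072241.9574, Y=-2361888.8209, Z=-5807565.9270
→ geod (Bowring, a=6378206.400): φ=-66.07719100°, λ=-65.58306900°, h=341.9520 m

φ=-66.077191°, λ=-65.583069°, h=341.952 m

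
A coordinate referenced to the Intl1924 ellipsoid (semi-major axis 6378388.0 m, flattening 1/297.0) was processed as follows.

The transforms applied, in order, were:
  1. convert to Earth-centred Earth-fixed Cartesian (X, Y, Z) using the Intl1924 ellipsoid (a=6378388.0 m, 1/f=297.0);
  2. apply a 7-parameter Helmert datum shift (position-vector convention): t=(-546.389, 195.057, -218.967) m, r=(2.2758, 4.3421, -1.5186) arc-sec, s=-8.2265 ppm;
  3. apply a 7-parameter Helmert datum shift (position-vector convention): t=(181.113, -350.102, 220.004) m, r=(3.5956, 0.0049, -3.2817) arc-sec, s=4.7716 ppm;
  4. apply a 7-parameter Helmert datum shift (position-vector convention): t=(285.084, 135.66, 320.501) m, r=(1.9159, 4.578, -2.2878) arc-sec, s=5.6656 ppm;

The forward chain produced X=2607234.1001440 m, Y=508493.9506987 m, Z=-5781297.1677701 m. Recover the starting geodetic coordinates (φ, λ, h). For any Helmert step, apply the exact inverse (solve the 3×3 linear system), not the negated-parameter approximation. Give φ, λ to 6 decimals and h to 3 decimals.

start: X=2607234.1001, Y=508493.9507, Z=-5781297.1678 m
→ Helmert⁻¹: X=2607056.9279, Y=508330.6249, Z=-5781531.7712
→ Helmert⁻¹: X=2606855.4211, Y=508618.9881, Z=-5781732.9915
→ Helmert⁻¹: X=2607541.2243, Y=508383.5218, Z=-5781512.3041
→ geod (Bowring, a=6378388.000): φ=-65.46721000°, λ=11.03236700°, h=2032.7680 m

φ=-65.467210°, λ=11.032367°, h=2032.768 m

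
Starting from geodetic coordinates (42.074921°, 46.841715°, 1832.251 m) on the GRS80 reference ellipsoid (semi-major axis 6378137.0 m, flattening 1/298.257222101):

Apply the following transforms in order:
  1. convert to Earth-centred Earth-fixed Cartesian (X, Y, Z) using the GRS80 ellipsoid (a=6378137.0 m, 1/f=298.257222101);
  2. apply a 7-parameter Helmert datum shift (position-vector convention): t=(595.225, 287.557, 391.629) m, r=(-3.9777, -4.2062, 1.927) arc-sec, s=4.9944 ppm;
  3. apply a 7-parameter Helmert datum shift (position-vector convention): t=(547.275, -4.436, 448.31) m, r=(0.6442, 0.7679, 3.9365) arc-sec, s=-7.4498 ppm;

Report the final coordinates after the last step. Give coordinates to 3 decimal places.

X=3245108.090 m, Y=3460141.082 m, Z=4253839.930 m

start: φ=42.074921°, λ=46.841715°, h=1832.251 m
→ ECEF (a=6378137.000, f=1/298.257222101): X=3244142.8104, Y=3459705.4950, Z=4253012.2730
→ Helmert 7p (PV): X=3244635.1871, Y=3460122.6566, Z=4253424.5801
→ Helmert 7p (PV): X=3245108.0902, Y=3460141.0817, Z=4253839.9301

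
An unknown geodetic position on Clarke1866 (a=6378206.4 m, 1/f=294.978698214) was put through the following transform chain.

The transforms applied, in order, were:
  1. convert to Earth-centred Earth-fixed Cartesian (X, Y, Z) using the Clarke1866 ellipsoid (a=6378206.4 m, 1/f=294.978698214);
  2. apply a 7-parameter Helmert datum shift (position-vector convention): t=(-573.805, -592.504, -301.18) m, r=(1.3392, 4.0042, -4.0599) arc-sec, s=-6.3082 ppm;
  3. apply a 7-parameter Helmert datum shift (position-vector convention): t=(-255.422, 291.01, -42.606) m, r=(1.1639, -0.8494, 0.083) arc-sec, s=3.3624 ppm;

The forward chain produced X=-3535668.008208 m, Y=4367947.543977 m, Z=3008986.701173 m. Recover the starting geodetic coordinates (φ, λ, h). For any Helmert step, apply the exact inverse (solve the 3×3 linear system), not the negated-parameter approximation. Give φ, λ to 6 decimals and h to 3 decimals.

start: X=-3535668.0082, Y=4367947.5440, Z=3008986.7012 m
→ Helmert⁻¹: X=-3535386.5501, Y=4367660.2499, Z=3009009.1028
→ Helmert⁻¹: X=-3534979.4412, Y=4368230.2689, Z=3009232.2807
→ geod (Bowring, a=6378206.400): φ=28.33167000°, λ=128.98142900°, h=1033.0010 m

φ=28.331670°, λ=128.981429°, h=1033.001 m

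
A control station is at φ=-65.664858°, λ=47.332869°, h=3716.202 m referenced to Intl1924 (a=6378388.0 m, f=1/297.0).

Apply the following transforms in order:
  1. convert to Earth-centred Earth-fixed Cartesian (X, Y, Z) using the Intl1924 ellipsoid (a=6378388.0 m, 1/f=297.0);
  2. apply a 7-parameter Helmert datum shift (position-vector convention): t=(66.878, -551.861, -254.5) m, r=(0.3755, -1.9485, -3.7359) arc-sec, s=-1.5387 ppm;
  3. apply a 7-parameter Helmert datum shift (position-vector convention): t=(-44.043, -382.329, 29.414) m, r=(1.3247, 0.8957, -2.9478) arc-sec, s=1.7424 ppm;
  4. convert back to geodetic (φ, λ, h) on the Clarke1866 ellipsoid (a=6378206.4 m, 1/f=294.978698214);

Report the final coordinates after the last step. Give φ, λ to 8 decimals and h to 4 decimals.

start: φ=-65.664858°, λ=47.332869°, h=3716.202 m
→ ECEF (a=6378388.000, f=1/297.0): X=1787371.2794, Y=1939186.6275, Z=-5792165.3591
→ Helmert 7p (PV): X=1787525.2461, Y=1938609.9540, Z=-5792390.5319
→ Helmert 7p (PV): X=1787486.8697, Y=1938242.6574, Z=-5792366.5225
→ geod (Bowring, a=6378206.400): φ=-65.67161714°, λ=47.31711959°, h=3949.0293 m

φ=-65.67161714°, λ=47.31711959°, h=3949.0293 m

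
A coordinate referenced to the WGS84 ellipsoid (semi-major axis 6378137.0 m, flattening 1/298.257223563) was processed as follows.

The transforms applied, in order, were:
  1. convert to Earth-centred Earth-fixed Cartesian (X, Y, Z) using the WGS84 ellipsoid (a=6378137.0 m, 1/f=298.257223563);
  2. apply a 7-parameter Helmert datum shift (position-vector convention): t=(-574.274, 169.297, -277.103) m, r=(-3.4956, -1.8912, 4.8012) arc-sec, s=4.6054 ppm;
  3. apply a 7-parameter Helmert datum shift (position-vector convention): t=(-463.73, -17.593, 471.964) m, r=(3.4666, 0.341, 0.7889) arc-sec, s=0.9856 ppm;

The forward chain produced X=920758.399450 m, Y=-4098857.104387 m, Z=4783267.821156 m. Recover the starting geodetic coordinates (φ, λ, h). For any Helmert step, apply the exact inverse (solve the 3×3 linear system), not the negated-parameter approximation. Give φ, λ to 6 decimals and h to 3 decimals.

φ=48.895046°, λ=-77.327087°, h=192.985 m

start: X=920758.3995, Y=-4098857.1044, Z=4783267.8212 m
→ Helmert⁻¹: X=921197.6379, Y=-4098758.6115, Z=4782861.5522
→ Helmert⁻¹: X=921716.1093, Y=-4099011.5449, Z=4783038.7094
→ geod (Bowring, a=6378137.000): φ=48.89504600°, λ=-77.32708700°, h=192.9850 m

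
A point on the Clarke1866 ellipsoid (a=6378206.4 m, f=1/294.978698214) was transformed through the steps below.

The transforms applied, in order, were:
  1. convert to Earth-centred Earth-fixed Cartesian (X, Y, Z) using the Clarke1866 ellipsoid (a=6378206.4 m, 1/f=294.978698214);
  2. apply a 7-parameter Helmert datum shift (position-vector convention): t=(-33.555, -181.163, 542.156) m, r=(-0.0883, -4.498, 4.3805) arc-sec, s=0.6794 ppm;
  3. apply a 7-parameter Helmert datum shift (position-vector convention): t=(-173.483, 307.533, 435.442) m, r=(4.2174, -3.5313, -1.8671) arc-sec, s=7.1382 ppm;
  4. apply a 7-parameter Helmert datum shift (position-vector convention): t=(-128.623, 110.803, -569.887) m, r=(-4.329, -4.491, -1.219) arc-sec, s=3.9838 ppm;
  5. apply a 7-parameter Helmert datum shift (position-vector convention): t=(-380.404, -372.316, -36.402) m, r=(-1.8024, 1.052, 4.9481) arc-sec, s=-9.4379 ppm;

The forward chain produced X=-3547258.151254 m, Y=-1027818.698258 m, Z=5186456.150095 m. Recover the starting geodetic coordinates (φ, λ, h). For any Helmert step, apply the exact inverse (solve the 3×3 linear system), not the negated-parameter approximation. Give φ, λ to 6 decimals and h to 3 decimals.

φ=54.736017°, λ=-163.839705°, h=2436.772 m

start: X=-3547258.1513, Y=-1027818.6983, Z=5186456.1501 m
→ Helmert⁻¹: X=-3546962.3219, Y=-1027416.3122, Z=5186514.4339
→ Helmert⁻¹: X=-3546700.5567, Y=-1027652.8474, Z=5187119.3110
→ Helmert⁻¹: X=-3546403.6558, Y=-1027879.0940, Z=5186728.5775
→ Helmert⁻¹: X=-3546276.4189, Y=-1027624.1397, Z=5186259.7914
→ geod (Bowring, a=6378206.400): φ=54.73601700°, λ=-163.83970500°, h=2436.7720 m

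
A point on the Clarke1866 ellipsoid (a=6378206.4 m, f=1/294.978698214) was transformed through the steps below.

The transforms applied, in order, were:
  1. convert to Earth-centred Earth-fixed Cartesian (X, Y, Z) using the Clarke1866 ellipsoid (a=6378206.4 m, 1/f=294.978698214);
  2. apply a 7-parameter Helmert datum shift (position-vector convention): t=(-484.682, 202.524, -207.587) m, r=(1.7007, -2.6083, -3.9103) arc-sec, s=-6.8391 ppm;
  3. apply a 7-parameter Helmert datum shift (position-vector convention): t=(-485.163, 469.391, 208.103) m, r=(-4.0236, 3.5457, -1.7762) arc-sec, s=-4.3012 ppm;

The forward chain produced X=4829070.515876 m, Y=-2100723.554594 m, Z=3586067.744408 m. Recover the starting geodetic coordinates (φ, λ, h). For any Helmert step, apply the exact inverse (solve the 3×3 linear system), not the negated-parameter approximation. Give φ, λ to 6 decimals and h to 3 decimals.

φ=34.428561°, λ=-23.511205°, h=944.150 m

start: X=4829070.5159, Y=-2100723.5546, Z=3586067.7444 m
→ Helmert⁻¹: X=4829532.9040, Y=-2101230.3453, Z=3585917.0962
→ Helmert⁻¹: X=4830135.8032, Y=-2101326.1049, Z=3586105.4562
→ geod (Bowring, a=6378206.400): φ=34.42856100°, λ=-23.51120500°, h=944.1500 m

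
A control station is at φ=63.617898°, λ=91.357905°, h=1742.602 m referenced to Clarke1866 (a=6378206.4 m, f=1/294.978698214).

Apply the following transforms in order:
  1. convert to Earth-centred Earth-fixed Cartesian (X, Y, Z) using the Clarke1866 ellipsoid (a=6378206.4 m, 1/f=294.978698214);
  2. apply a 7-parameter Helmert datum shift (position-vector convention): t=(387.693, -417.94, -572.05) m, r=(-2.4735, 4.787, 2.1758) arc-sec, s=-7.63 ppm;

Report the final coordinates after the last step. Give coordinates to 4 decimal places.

X=-66874.9575 m, Y=2841523.5363 m, Z=5691635.1912 m

start: φ=63.617898°, λ=91.357905°, h=1742.602 m
→ ECEF (a=6378206.400, f=1/294.978698214): X=-67365.2924, Y=2841895.6100, Z=5692283.1893
→ Helmert 7p (PV): X=-66874.9575, Y=2841523.5363, Z=5691635.1912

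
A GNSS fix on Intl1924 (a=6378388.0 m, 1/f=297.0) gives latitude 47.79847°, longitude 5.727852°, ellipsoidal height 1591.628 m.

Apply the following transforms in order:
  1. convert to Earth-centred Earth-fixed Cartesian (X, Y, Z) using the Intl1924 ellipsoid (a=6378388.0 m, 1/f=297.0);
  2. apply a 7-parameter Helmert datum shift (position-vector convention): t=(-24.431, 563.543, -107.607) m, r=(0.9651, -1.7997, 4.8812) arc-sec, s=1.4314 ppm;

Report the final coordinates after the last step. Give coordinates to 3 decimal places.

X=4272108.382 m, Y=429160.829 m, Z=4703058.547 m

start: φ=47.798470°, λ=5.727852°, h=1591.628 m
→ ECEF (a=6378388.000, f=1/297.0): X=4272177.8739, Y=428517.5778, Z=4703120.1417
→ Helmert 7p (PV): X=4272108.3817, Y=429160.8286, Z=4703058.5473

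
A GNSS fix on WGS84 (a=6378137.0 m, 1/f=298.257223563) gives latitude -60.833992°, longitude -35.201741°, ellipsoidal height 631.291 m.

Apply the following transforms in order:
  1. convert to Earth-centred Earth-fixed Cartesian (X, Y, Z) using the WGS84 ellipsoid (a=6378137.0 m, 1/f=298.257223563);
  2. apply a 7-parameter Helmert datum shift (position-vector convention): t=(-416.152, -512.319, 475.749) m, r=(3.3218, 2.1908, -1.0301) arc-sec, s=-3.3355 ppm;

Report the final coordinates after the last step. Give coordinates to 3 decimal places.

X=2546169.447 m, Y=-1797018.017 m, Z=-5546464.207 m

start: φ=-60.833992°, λ=-35.201741°, h=631.291 m
→ ECEF (a=6378137.000, f=1/298.257223563): X=2546661.9809, Y=-1796588.3025, Z=-5546902.4760
→ Helmert 7p (PV): X=2546169.4471, Y=-1797018.0171, Z=-5546464.2072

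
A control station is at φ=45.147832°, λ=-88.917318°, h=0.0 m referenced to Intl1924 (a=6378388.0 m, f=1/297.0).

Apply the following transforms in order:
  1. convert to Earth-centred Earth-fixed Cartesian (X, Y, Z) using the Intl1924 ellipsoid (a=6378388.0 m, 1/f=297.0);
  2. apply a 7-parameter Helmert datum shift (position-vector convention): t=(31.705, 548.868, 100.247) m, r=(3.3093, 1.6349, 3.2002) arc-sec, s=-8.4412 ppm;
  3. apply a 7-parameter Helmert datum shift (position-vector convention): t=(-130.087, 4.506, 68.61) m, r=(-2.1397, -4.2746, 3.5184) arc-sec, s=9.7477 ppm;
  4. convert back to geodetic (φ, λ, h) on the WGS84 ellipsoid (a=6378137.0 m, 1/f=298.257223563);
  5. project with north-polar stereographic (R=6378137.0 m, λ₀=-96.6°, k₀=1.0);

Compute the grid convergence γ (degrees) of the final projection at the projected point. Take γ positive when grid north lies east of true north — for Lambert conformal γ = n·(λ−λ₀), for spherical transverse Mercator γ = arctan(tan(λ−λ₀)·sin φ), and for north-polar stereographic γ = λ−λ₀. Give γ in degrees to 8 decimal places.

7.68269234

start: φ=45.147832°, λ=-88.917318°, h=0.000 m
→ ECEF (a=6378388.000, f=1/297.0): X=85145.1362, Y=-4505363.7903, Z=4499031.5006
→ Helmert 7p (PV): X=85281.6826, Y=-4504847.7522, Z=4499020.8123
→ Helmert 7p (PV): X=85136.0320, Y=-4504839.0320, Z=4499181.7766
→ geod (Bowring, a=6378137.000): φ=45.15131151°, λ=-88.91730766°, h=-58.4532 m
→ into stereo (λ₀=-96.6°): φ=45.15131151°, λ−λ₀=7.68269234°
convergence γ = 7.68269234°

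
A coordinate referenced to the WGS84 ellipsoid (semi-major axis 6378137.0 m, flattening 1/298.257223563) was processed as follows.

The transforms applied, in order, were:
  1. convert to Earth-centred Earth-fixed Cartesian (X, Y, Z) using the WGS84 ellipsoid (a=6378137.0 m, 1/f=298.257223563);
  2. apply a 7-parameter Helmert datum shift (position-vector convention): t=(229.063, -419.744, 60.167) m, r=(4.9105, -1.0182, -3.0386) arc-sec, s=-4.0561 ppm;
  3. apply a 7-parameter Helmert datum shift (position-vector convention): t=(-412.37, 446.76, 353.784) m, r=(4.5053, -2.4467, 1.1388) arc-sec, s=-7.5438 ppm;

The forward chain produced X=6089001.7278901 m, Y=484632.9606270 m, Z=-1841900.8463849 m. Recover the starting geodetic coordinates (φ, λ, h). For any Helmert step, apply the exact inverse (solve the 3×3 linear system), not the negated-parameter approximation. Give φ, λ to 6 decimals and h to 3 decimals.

φ=-16.891194°, λ=4.550041°, h=3943.348 m

start: X=6089001.7279, Y=484632.9606, Z=-1841900.8464 m
→ Helmert⁻¹: X=6089440.8545, Y=484115.9919, Z=-1842351.3349
→ Helmert⁻¹: X=6089220.2564, Y=484583.5418, Z=-1842460.5699
→ geod (Bowring, a=6378137.000): φ=-16.89119400°, λ=4.55004100°, h=3943.3480 m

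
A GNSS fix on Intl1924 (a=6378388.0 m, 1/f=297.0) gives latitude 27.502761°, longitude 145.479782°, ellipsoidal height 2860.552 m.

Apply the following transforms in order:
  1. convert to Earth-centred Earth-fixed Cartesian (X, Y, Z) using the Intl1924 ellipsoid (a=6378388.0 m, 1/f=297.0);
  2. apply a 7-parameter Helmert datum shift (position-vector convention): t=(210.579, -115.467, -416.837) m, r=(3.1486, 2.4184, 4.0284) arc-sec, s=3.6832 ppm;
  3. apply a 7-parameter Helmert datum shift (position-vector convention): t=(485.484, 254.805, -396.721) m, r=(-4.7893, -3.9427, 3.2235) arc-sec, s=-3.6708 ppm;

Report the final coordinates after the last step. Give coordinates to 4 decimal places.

X=-4666284.0482 m, Y=3209857.9397 m, Z=2928229.7867 m

start: φ=27.502761°, λ=145.479782°, h=2860.552 m
→ ECEF (a=6378388.000, f=1/297.0): X=-4666845.5635, Y=3209859.3448, Z=2929103.3179
→ Helmert 7p (PV): X=-4666680.5199, Y=3209619.8429, Z=2928800.9853
→ Helmert 7p (PV): X=-4666284.0482, Y=3209857.9397, Z=2928229.7867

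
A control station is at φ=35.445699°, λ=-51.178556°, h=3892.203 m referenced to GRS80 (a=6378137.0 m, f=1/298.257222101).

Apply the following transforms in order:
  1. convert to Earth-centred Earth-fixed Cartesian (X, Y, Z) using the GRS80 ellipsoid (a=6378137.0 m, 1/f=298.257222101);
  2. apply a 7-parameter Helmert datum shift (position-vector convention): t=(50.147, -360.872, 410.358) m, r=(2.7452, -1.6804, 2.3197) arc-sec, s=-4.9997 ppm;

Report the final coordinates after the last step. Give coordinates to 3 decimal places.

start: φ=35.445699°, λ=-51.178556°, h=3892.203 m
→ ECEF (a=6378137.000, f=1/298.257222101): X=3263039.8731, Y=-4055294.1297, Z=3680518.7653
→ Helmert 7p (PV): X=3263089.3281, Y=-4055647.0140, Z=3680883.3330

X=3263089.328 m, Y=-4055647.014 m, Z=3680883.333 m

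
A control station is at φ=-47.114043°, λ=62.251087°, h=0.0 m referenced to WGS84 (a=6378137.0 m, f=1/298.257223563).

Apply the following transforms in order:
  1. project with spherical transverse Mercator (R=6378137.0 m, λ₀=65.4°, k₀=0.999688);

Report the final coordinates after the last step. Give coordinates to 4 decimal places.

start: φ=-47.114043°, λ=62.251087°, h=0.000 m
→ tm (R=6378137.0, λ₀=65.4°): E=-238470.4763, N=-5247878.7294

E=-238470.4763 m, N=-5247878.7294 m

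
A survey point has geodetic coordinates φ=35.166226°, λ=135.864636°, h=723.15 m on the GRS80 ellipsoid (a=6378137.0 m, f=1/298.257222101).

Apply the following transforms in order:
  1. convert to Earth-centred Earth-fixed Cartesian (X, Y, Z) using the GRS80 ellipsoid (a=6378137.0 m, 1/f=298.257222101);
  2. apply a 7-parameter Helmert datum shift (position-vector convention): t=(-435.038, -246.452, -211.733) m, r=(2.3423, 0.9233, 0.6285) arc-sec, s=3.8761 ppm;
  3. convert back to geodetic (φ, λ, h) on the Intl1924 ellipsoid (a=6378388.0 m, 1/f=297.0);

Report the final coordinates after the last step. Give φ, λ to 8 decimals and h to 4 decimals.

start: φ=35.166226°, λ=135.864636°, h=723.150 m
→ ECEF (a=6378137.000, f=1/298.257222101): X=-3746676.7826, Y=3635269.2599, Z=3653374.4034
→ Helmert 7p (PV): X=-3747121.0663, Y=3634983.9951, Z=3653234.8840
→ geod (Bowring, a=6378388.000): φ=35.16534847°, λ=135.87027843°, h=520.3299 m

φ=35.16534847°, λ=135.87027843°, h=520.3299 m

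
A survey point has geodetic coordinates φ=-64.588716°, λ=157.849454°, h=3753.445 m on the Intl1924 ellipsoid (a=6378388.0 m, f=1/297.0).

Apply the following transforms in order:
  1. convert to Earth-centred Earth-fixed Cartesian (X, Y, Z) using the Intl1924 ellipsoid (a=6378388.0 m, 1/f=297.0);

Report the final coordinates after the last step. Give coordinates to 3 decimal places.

start: φ=-64.588716°, λ=157.849454°, h=3753.445 m
→ ECEF (a=6378388.000, f=1/297.0): X=-2543517.7974, Y=1035430.2671, Z=-5741701.4505

X=-2543517.797 m, Y=1035430.267 m, Z=-5741701.450 m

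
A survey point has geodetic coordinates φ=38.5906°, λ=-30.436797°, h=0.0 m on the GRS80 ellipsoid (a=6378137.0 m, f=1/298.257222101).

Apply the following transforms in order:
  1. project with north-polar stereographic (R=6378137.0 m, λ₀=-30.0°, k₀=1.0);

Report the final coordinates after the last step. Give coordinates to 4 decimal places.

E=-46811.6926 m, N=-6140290.4703 m

start: φ=38.590600°, λ=-30.436797°, h=0.000 m
→ stereo (R=6378137.0, λ₀=-30.0°): E=-46811.6926, N=-6140290.4703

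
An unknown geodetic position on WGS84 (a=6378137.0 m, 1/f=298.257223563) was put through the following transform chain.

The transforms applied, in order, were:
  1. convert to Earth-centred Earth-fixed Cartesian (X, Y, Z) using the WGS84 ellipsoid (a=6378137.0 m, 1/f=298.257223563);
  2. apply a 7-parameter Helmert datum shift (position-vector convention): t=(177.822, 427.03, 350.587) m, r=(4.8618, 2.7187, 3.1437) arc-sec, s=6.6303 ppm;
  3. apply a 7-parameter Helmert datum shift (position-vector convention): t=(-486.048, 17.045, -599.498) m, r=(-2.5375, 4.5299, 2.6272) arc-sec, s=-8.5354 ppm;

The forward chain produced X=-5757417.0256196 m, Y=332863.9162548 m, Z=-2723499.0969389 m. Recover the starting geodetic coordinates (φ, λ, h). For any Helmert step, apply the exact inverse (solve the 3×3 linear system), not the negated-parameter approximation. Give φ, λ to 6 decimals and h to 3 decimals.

φ=-25.429331°, λ=176.694014°, h=3164.956 m

start: X=-5757417.0256, Y=332863.9163, Z=-2723499.0969 m
→ Helmert⁻¹: X=-5756916.0725, Y=332956.5375, Z=-2723045.1750
→ Helmert⁻¹: X=-5757014.7581, Y=332550.8521, Z=-2723461.4248
→ geod (Bowring, a=6378137.000): φ=-25.42933100°, λ=176.69401400°, h=3164.9560 m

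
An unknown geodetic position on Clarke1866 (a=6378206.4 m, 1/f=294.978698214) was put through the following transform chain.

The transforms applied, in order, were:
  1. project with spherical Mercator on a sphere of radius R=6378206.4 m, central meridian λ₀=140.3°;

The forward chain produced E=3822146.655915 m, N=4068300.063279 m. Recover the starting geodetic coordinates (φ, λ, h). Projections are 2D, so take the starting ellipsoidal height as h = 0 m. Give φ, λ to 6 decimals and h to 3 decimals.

start: E=3822146.6559, N=4068300.0633 m
→ merc⁻¹: φ=34.29331800°, λ=174.63455400°

φ=34.293318°, λ=174.634554°, h=0.000 m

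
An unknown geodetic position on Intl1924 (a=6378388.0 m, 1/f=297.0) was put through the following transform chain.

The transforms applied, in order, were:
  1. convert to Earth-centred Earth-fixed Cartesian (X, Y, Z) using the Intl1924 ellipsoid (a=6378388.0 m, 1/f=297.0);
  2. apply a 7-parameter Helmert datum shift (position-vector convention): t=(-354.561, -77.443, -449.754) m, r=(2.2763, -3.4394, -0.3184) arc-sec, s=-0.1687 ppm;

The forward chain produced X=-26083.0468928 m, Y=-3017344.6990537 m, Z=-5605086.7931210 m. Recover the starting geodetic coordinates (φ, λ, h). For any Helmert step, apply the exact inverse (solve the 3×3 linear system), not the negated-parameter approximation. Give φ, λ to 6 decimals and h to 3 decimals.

start: X=-26083.0469, Y=-3017344.6991, Z=-5605086.7931 m
→ Helmert⁻¹: X=-25817.2875, Y=-3017329.6563, Z=-5604604.2554
→ geod (Bowring, a=6378388.000): φ=-61.86353000°, λ=-90.49023000°, h=3540.7080 m

φ=-61.863530°, λ=-90.490230°, h=3540.708 m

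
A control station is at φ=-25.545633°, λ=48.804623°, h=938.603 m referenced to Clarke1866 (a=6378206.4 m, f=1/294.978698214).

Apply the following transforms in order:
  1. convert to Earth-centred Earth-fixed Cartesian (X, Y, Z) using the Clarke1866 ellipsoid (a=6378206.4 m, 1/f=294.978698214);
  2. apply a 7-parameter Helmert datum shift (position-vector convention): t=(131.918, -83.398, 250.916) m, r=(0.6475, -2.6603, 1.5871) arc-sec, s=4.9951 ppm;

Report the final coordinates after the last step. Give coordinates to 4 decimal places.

start: φ=-25.545633°, λ=48.804623°, h=938.603 m
→ ECEF (a=6378206.400, f=1/294.978698214): X=3793147.3031, Y=4333582.7307, Z=-2733981.4562
→ Helmert 7p (PV): X=3793300.0851, Y=4333558.7482, Z=-2733681.6704

X=3793300.0851 m, Y=4333558.7482 m, Z=-2733681.6704 m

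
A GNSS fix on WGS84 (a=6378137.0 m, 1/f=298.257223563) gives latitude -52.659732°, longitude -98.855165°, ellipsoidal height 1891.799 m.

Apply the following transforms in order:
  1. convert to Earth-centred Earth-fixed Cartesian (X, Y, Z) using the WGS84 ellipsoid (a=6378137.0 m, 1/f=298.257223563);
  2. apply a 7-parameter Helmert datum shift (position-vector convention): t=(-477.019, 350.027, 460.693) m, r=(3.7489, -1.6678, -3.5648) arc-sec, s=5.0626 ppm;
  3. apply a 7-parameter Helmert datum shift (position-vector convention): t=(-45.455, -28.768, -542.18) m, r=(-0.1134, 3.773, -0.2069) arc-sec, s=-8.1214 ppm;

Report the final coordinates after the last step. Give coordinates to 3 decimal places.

start: φ=-52.659732°, λ=-98.855165°, h=1891.799 m
→ ECEF (a=6378137.000, f=1/298.257223563): X=-596968.7078, Y=-3831777.1994, Z=-5049169.5432
→ Helmert 7p (PV): X=-597474.1461, Y=-3831344.4838, Z=-5048808.8827
→ Helmert 7p (PV): X=-597610.9441, Y=-3831344.3124, Z=-5049297.0240

X=-597610.944 m, Y=-3831344.312 m, Z=-5049297.024 m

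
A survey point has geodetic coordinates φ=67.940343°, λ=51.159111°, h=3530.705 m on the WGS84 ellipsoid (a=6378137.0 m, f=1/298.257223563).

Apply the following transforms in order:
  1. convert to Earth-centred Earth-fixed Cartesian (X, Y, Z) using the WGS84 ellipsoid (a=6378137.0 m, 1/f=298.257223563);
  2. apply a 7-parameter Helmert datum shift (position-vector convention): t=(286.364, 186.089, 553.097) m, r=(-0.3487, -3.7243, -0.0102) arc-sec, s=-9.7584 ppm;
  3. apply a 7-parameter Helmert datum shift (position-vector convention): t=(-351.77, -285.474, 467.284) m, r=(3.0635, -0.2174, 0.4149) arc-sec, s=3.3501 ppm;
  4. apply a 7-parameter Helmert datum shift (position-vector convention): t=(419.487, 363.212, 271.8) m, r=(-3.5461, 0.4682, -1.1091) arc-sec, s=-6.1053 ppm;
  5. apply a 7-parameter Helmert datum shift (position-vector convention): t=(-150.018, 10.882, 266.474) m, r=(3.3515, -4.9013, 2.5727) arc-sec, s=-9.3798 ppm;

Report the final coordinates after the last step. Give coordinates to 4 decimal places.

start: φ=67.940343°, λ=51.159111°, h=3530.705 m
→ ECEF (a=6378137.000, f=1/298.257223563): X=1507498.5611, Y=1872212.4746, Z=5891869.4504
→ Helmert 7p (PV): X=1507663.9249, Y=1872390.1796, Z=5892389.1062
→ Helmert 7p (PV): X=1507307.2289, Y=1872026.4953, Z=5892905.5286
→ Helmert 7p (PV): X=1507740.9555, Y=1872471.4833, Z=5893105.7456
→ Helmert 7p (PV): X=1507413.4087, Y=1872387.8541, Z=5893383.1950

X=1507413.4087 m, Y=1872387.8541 m, Z=5893383.1950 m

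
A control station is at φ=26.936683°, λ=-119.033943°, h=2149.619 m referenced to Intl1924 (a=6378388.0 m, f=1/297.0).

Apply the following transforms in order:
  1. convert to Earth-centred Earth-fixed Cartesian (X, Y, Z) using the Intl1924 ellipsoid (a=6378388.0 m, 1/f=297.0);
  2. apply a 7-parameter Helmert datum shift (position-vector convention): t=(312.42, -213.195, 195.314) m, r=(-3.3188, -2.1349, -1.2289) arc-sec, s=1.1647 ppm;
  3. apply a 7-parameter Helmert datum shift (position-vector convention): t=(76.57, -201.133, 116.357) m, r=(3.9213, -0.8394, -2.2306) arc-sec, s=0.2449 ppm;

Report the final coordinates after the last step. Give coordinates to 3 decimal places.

X=-2762334.026 m, Y=-4977279.647 m, Z=2873237.475 m

start: φ=26.936683°, λ=-119.033943°, h=2149.619 m
→ ECEF (a=6378388.000, f=1/297.0): X=-2762594.2187, Y=-4976896.2384, Z=2872976.1299
→ Helmert 7p (PV): X=-2762344.4042, Y=-4977052.5445, Z=2873226.2747
→ Helmert 7p (PV): X=-2762334.0265, Y=-4977279.6466, Z=2873237.4752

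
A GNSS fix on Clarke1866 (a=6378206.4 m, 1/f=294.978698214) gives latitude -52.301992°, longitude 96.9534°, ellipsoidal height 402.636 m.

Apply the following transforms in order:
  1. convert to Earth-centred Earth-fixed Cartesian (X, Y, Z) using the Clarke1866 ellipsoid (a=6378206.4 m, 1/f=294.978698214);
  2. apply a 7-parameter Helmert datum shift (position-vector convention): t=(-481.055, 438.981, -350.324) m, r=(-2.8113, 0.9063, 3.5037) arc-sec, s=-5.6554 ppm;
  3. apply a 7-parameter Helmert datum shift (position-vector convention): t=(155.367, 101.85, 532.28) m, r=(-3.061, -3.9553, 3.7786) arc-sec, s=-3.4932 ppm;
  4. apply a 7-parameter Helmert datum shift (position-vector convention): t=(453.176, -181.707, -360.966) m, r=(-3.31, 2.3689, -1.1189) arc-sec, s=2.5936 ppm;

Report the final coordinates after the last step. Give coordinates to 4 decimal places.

X=-473176.9110 m, Y=3880153.1765 m, Z=-5023856.6340 m

start: φ=-52.301992°, λ=96.953400°, h=402.636 m
→ ECEF (a=6378206.400, f=1/294.978698214): X=-473208.1299, Y=3880057.2711, Z=-5023536.2493
→ Helmert 7p (PV): X=-473774.4892, Y=3880397.8025, Z=-5023908.9672
→ Helmert 7p (PV): X=-473592.2153, Y=3880402.8631, Z=-5023425.8081
→ Helmert 7p (PV): X=-473176.9110, Y=3880153.1765, Z=-5023856.6340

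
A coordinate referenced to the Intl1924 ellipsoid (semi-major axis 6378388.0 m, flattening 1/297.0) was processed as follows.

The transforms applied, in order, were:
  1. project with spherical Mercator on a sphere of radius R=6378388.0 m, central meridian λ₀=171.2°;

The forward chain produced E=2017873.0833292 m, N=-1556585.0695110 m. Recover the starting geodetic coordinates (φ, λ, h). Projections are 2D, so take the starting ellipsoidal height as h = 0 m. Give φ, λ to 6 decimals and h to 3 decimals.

φ=-13.845733°, λ=-170.673851°, h=0.000 m

start: E=2017873.0833, N=-1556585.0695 m
→ merc⁻¹: φ=-13.84573300°, λ=-170.67385100°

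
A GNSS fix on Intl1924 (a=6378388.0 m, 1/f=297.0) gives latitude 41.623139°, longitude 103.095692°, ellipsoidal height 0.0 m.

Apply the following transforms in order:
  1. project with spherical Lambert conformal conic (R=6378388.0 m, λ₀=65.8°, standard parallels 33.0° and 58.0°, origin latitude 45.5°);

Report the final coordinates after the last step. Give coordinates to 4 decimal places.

start: φ=41.623139°, λ=103.095692°, h=0.000 m
→ lcc (R=6378388.0, λ₀=65.8°): E=2928501.4957, N=276437.7270

E=2928501.4957 m, N=276437.7270 m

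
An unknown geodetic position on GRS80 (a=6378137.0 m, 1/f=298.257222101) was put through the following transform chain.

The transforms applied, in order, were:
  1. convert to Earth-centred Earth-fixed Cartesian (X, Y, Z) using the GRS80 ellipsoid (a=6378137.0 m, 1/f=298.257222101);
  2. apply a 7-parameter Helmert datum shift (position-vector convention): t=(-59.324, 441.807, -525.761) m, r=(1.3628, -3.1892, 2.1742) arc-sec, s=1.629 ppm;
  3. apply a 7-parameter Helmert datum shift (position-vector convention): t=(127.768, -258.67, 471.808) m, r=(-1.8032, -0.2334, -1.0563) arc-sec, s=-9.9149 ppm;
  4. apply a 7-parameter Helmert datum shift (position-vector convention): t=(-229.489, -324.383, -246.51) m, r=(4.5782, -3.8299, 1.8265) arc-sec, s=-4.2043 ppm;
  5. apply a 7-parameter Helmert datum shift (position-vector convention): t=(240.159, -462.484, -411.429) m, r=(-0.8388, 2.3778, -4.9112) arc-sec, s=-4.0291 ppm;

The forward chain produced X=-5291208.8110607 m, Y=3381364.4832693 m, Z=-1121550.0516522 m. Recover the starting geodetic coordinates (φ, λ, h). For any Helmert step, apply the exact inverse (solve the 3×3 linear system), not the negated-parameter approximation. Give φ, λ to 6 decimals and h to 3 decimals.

φ=-10.185934°, λ=147.415815°, h=1637.541 m

start: X=-5291208.8111, Y=3381364.4833, Z=-1121550.0517 m
→ Helmert⁻¹: X=-5291537.8843, Y=3381719.1601, Z=-1121190.3880
→ Helmert⁻¹: X=-5291321.5061, Y=3382079.7378, Z=-1120925.4100
→ Helmert⁻¹: X=-5291520.3290, Y=3382354.6486, Z=-1121372.7799
→ Helmert⁻¹: X=-5291434.0659, Y=3381955.7034, Z=-1120785.7233
→ geod (Bowring, a=6378137.000): φ=-10.18593400°, λ=147.41581500°, h=1637.5410 m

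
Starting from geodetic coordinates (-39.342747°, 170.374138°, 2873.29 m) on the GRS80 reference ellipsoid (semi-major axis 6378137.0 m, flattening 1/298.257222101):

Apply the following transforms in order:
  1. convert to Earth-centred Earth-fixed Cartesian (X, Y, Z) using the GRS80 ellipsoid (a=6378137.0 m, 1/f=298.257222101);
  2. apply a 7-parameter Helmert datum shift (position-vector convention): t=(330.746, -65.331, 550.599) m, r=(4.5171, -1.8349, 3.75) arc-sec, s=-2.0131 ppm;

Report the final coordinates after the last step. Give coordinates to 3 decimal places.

X=-4871580.069 m, Y=826221.919 m, Z=-4023104.761 m

start: φ=-39.342747°, λ=170.374138°, h=2873.290 m
→ ECEF (a=6378137.000, f=1/298.257222101): X=-4871941.3936, Y=826289.3723, Z=-4023638.2154
→ Helmert 7p (PV): X=-4871580.0687, Y=826221.9192, Z=-4023104.7611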